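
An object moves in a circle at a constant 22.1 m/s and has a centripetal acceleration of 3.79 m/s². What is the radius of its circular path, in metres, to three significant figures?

a_c = v²/r ⇒ r = v²/a_c = (22.1)²/3.79 = 488.4/3.79 = 128.9 m.

129 m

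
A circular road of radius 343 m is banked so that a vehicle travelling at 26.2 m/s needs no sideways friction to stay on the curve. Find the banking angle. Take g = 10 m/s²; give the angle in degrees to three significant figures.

11.3°

With no friction, the horizontal component of the normal force provides the centripetal force: N sinθ = mv²/r, while N cosθ = mg vertically.
Dividing: tanθ = v²/(r g) = (26.2)²/(343 × 10.0) = 686.4/3430 = 0.2001.
θ = arctan(0.2001) = 11.32°.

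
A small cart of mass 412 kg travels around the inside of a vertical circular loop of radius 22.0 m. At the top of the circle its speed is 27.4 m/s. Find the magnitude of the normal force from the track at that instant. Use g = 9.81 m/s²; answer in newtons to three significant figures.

At the top, both N and the weight mg point inward (toward the centre), so N + mg = mv²/r.
N = m(v²/r − g) = 412 × ((27.4)²/22.0 − 9.81) = 412 × (34.13 − 9.81) = 412 × 24.32 = 10020 N.

10000 N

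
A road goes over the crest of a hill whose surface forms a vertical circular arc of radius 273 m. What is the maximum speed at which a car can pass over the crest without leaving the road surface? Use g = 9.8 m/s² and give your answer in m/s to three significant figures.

At the crest the centre of the circle is below the car, so the net downward (centripetal) force is mg − N = mv²/r.
The car leaves the road when N → 0, giving v_max = √(g r) = √(9.8 × 273) = 51.72 m/s.

51.7 m/s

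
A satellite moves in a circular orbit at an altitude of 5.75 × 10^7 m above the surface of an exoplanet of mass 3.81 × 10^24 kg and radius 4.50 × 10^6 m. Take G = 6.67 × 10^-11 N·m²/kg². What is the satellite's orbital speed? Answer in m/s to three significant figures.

Orbital radius r = R + h = 4.50 × 10^6 + 5.75 × 10^7 = 6.200 × 10^7 m.
Gravity supplies the centripetal force: G M m / r² = m v² / r, so v = √(GM/r).
v = √(6.67 × 10^-11 × 3.81 × 10^24 / 6.200 × 10^7) = √(4.099 × 10^6) = 2025 m/s.

2020 m/s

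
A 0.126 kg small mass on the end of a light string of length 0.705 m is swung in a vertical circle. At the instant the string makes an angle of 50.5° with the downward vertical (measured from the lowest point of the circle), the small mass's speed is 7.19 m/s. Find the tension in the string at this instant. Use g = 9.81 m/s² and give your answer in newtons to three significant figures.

10.0 N

Take the radial direction toward the centre of the circle as positive. The component of the weight along the string toward the centre is −mg cos φ (φ measured from the bottom), so Newton's second law along the string gives T − mg cos φ = m v²/r.
cos 50.5° = 0.6361, so T = m(v²/r + g cos φ) = 0.126 × ((7.19)²/0.705 + 9.81 × 0.6361) = 0.126 × (73.33 + (6.240)) = 0.126 × 79.57 = 10.03 N.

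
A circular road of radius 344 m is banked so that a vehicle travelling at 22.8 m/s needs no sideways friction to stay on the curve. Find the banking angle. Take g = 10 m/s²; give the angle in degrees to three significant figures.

With no friction, the horizontal component of the normal force provides the centripetal force: N sinθ = mv²/r, while N cosθ = mg vertically.
Dividing: tanθ = v²/(r g) = (22.8)²/(344 × 10.0) = 519.8/3440 = 0.1511.
θ = arctan(0.1511) = 8.593°.

8.59°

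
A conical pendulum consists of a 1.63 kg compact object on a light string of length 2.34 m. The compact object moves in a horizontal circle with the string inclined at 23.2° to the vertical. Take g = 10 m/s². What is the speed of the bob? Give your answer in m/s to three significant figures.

1.99 m/s

The radius of the circle is r = L sinθ = 2.34 × sin 23.2° = 0.9218 m.
Horizontally T sinθ = mv²/r and vertically T cosθ = mg, so tanθ = v²/(rg).
v = √(r g tanθ) = √(0.9218 × 10.0 × 0.4286) = √3.951 = 1.988 m/s.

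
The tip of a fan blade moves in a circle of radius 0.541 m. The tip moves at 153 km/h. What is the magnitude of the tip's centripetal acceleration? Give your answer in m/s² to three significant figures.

v = 153 km/h = 153/3.6 = 42.50 m/s.
a_c = v²/r = (42.50)²/0.541 = 1806/0.541 = 3339 m/s².

3340 m/s²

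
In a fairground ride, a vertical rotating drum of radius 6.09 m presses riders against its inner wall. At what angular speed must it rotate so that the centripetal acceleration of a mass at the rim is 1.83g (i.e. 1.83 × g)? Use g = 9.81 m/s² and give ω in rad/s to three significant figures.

Centripetal acceleration a_c = ω²r. Setting ω²r = 1.83g:
ω = √(1.83g / r) = √(1.83 × 9.81 / 6.09) = √2.948 = 1.717 rad/s.

1.72 rad/s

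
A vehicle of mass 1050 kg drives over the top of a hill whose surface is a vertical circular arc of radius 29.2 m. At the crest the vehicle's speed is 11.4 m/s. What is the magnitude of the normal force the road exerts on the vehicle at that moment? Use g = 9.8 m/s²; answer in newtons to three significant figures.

At the crest the centripetal acceleration points downward (toward the centre of the arc), so mg − N = mv²/r.
N = m(g − v²/r) = 1050 × (9.8 − (11.4)²/29.2) = 1050 × (9.8 − 4.451) = 1050 × 5.349 = 5617 N.

5620 N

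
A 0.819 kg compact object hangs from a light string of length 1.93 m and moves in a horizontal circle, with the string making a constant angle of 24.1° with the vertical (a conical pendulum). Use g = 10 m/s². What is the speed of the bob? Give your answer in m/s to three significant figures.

The radius of the circle is r = L sinθ = 1.93 × sin 24.1° = 0.7881 m.
Horizontally T sinθ = mv²/r and vertically T cosθ = mg, so tanθ = v²/(rg).
v = √(r g tanθ) = √(0.7881 × 10.0 × 0.4473) = √3.525 = 1.878 m/s.

1.88 m/s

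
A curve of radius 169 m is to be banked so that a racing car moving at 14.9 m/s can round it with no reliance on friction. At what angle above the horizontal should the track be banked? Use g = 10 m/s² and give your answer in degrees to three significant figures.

7.48°

With no friction, the horizontal component of the normal force provides the centripetal force: N sinθ = mv²/r, while N cosθ = mg vertically.
Dividing: tanθ = v²/(r g) = (14.9)²/(169 × 10.0) = 222.0/1690 = 0.1314.
θ = arctan(0.1314) = 7.484°.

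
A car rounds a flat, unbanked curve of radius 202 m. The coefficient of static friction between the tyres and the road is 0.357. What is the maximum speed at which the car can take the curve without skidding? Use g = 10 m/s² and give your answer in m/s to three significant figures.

Friction provides the centripetal force on a flat curve. At maximum speed it is at its limiting value: μ_s m g = m v²/r.
Mass cancels: v_max = √(μ_s g r) = √(0.357 × 10.0 × 202) = √721.1 = 26.85 m/s.

26.9 m/s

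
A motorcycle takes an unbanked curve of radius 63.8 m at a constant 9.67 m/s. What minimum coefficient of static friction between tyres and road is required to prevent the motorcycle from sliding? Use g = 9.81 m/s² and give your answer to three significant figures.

Friction provides the centripetal force: μ_s m g = m v²/r, so μ_s = v²/(g r) = (9.670)²/(9.81 × 63.8) = 93.51/625.9 = 0.1494.

0.149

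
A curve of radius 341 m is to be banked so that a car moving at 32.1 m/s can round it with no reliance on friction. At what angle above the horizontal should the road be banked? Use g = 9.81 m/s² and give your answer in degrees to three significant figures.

17.1°

For a frictionless banked turn: horizontally N sinθ = mv²/r and vertically N cosθ = mg.
Dividing: tanθ = v²/(r g) = (32.1)²/(341 × 9.81) = 1030/3345 = 0.3080.
θ = arctan(0.3080) = 17.12°.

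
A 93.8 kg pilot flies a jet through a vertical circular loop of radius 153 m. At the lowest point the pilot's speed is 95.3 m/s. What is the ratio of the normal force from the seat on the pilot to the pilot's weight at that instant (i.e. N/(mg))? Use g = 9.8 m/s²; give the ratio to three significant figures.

7.06

At the bottom, N − mg = mv²/r, so N = m(v²/r + g) and N/(mg) = v²/(rg) + 1 = (95.3)²/(153 × 9.8) + 1 = 6.057 + 1 = 7.057.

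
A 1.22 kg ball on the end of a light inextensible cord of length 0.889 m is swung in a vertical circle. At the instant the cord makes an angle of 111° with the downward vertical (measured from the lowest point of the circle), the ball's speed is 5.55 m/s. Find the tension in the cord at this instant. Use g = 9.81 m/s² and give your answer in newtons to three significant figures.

38.0 N

Take the radial direction toward the centre of the circle as positive. The component of the weight along the string toward the centre is −mg cos φ (φ measured from the bottom), so Newton's second law along the string gives T − mg cos φ = m v²/r.
cos 111° = -0.3584, so T = m(v²/r + g cos φ) = 1.22 × ((5.55)²/0.889 + 9.81 × -0.3584) = 1.22 × (34.65 + (-3.516)) = 1.22 × 31.13 = 37.98 N.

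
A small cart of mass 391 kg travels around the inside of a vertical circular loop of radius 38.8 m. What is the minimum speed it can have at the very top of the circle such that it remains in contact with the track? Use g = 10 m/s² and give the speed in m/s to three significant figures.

At the top, both weight mg and N point toward the centre: N + mg = mv²/r.
At minimum speed N → 0, so mg = mv_min²/r ⇒ v_min = √(g r) = √(10.0 × 38.8) = 19.70 m/s.

19.7 m/s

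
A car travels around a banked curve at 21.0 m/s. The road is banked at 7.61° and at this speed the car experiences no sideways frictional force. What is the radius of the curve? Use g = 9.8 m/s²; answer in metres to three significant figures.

Frictionless banking: tanθ = v²/(rg), so r = v²/(g tanθ).
r = (21.0)²/(9.8 × tan 7.61°) = 441.0/(9.8 × 0.1336) = 441.0/1.309 = 336.8 m.

337 m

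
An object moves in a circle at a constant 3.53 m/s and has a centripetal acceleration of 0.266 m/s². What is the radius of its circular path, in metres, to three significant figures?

46.8 m

a_c = v²/r ⇒ r = v²/a_c = (3.53)²/0.266 = 12.46/0.266 = 46.85 m.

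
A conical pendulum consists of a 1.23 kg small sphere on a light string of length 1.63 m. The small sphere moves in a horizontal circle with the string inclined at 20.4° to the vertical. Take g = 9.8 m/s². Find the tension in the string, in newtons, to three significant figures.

12.9 N

Vertically the bob has no acceleration, so T cosθ = mg.
T = mg/cosθ = 1.23 × 9.8 / cos 20.4° = 12.05/0.9373 = 12.86 N.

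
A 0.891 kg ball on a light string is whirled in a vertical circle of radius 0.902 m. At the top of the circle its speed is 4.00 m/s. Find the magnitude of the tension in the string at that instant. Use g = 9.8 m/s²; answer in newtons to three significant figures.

At the top, both T and the weight mg point inward (toward the centre), so T + mg = mv²/r.
T = m(v²/r − g) = 0.891 × ((4.00)²/0.902 − 9.8) = 0.891 × (17.74 − 9.8) = 0.891 × 7.938 = 7.073 N.

7.07 N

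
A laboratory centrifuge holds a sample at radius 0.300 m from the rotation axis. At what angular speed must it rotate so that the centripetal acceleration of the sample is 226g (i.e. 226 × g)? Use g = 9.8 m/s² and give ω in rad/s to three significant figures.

Centripetal acceleration a_c = ω²r. Setting ω²r = 226g:
ω = √(226g / r) = √(226 × 9.8 / 0.300) = √7383 = 85.92 rad/s.

85.9 rad/s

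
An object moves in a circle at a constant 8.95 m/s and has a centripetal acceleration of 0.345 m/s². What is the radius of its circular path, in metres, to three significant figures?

a_c = v²/r ⇒ r = v²/a_c = (8.95)²/0.345 = 80.10/0.345 = 232.2 m.

232 m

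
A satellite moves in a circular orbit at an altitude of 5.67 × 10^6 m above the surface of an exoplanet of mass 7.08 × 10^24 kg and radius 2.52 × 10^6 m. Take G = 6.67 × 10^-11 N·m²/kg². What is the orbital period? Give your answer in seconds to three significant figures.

r = R + h = 2.52 × 10^6 + 5.67 × 10^6 = 8.190 × 10^6 m. Gravity provides the centripetal force: G M m / r² = m v² / r ⇒ v = √(GM/r) = 7593 m/s.
T = 2πr/v = 2π × 8.190 × 10^6 / 7593 = 6777 s.

6780 s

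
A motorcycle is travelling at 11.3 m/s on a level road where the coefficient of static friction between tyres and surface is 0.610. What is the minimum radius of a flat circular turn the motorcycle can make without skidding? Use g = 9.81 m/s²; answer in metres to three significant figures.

21.3 m

At the limit, μ_s m g = m v²/r, so r_min = v²/(μ_s g) = (11.3)²/(0.610 × 9.81) = 127.7/5.984 = 21.34 m.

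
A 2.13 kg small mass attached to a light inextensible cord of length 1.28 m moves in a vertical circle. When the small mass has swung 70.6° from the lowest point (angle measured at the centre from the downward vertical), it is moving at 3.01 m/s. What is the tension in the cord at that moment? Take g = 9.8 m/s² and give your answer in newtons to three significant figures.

22.0 N

Take the radial direction toward the centre of the circle as positive. The component of the weight along the string toward the centre is −mg cos φ (φ measured from the bottom), so Newton's second law along the string gives T − mg cos φ = m v²/r.
cos 70.6° = 0.3322, so T = m(v²/r + g cos φ) = 2.13 × ((3.01)²/1.28 + 9.8 × 0.3322) = 2.13 × (7.078 + (3.255)) = 2.13 × 10.33 = 22.01 N.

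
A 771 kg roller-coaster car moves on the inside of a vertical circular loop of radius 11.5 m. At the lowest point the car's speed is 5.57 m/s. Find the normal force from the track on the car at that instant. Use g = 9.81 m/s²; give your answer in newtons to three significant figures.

At the lowest point, N points up (toward the centre) and the weight mg points down (away from the centre), so the net inward force is N − mg = mv²/r.
N = m(v²/r + g) = 771 × ((5.57)²/11.5 + 9.81) = 771 × (2.698 + 9.81) = 771 × 12.51 = 9644 N.

9640 N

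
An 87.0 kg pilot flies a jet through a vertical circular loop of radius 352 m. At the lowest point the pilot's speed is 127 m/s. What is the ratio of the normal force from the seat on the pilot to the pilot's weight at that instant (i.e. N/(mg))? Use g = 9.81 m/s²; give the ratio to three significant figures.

5.67

At the bottom, N − mg = mv²/r, so N = m(v²/r + g) and N/(mg) = v²/(rg) + 1 = (127)²/(352 × 9.81) + 1 = 4.671 + 1 = 5.671.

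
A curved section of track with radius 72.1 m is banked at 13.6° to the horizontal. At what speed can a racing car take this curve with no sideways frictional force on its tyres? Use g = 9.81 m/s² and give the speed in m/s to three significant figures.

13.1 m/s

On a frictionless banked curve, N sinθ = mv²/r and N cosθ = mg, so tanθ = v²/(rg).
v = √(r g tanθ) = √(72.1 × 9.81 × tan 13.6°) = √(72.1 × 9.81 × 0.2419) = √171.1 = 13.08 m/s.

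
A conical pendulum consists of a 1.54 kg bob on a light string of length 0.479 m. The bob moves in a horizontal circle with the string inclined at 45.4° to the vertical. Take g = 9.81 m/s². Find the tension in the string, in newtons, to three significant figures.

Vertically the bob has no acceleration, so T cosθ = mg.
T = mg/cosθ = 1.54 × 9.81 / cos 45.4° = 15.11/0.7022 = 21.52 N.

21.5 N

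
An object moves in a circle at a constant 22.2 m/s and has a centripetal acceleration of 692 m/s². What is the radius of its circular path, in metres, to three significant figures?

a_c = v²/r ⇒ r = v²/a_c = (22.2)²/692 = 492.8/692 = 0.7122 m.

0.712 m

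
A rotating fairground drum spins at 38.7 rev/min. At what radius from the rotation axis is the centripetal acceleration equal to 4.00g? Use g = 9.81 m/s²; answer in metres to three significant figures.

ω = 38.7 rev/min × 2π/60 = 4.053 rad/s.
a_c = ω²r = 4.00g ⇒ r = 4.00 × 9.81 / (4.053)² = 39.24/16.42 = 2.389 m.

2.39 m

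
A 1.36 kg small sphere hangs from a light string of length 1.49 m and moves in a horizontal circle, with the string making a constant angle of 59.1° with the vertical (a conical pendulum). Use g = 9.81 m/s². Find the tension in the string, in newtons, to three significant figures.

26.0 N

Vertically the bob has no acceleration, so T cosθ = mg.
T = mg/cosθ = 1.36 × 9.81 / cos 59.1° = 13.34/0.5135 = 25.98 N.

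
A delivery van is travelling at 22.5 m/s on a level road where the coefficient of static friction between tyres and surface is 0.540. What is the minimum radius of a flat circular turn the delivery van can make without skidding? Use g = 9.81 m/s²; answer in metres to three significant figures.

At the limit, μ_s m g = m v²/r, so r_min = v²/(μ_s g) = (22.5)²/(0.540 × 9.81) = 506.2/5.297 = 95.57 m.

95.6 m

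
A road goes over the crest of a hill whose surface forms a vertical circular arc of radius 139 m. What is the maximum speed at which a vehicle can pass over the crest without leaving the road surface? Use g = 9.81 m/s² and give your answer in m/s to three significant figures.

36.9 m/s

At the crest the centre of the circle is below the vehicle, so the net downward (centripetal) force is mg − N = mv²/r.
The vehicle leaves the road when N → 0, giving v_max = √(g r) = √(9.81 × 139) = 36.93 m/s.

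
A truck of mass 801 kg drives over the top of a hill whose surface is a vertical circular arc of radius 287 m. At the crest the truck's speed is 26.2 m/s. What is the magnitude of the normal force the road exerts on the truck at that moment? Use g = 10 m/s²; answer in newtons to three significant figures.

At the crest the centripetal acceleration points downward (toward the centre of the arc), so mg − N = mv²/r.
N = m(g − v²/r) = 801 × (10.0 − (26.2)²/287) = 801 × (10.0 − 2.392) = 801 × 7.608 = 6094 N.

6090 N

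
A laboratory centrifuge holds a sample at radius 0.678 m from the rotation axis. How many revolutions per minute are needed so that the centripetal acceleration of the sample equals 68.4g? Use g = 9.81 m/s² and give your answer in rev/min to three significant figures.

Require ω²r = 68.4g, so ω = √(68.4 × 9.81/0.678) = 31.46 rad/s.
In rev/min: ω × 60/(2π) = 31.46 × 60/(2π) = 300.4 rev/min.

300 rev/min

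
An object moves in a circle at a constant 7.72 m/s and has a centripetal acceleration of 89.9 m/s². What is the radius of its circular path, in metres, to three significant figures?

0.663 m

a_c = v²/r ⇒ r = v²/a_c = (7.72)²/89.9 = 59.60/89.9 = 0.6629 m.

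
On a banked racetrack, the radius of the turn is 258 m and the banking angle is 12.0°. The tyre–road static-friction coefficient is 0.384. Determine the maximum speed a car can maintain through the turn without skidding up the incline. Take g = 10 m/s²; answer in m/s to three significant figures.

40.9 m/s

At the maximum speed, friction acts down the slope at its limiting value f = μN. Radially (horizontal, toward centre): N sinθ + μN cosθ = mv²/r. Vertically: N cosθ − μN sinθ = mg.
Dividing: v² = r g (sinθ + μcosθ)/(cosθ − μsinθ).
sinθ + μcosθ = 0.2079 + 0.384×0.9781 = 0.5835; cosθ − μsinθ = 0.9781 − 0.384×0.2079 = 0.8983.
v² = 258 × 10.0 × 0.5835/0.8983 = 1676 m²/s², so v = 40.94 m/s.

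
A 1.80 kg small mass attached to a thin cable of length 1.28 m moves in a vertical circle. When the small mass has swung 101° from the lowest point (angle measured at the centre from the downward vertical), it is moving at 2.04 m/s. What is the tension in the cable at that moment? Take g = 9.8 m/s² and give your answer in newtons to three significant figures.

Take the radial direction toward the centre of the circle as positive. The component of the weight along the string toward the centre is −mg cos φ (φ measured from the bottom), so Newton's second law along the string gives T − mg cos φ = m v²/r.
cos 101° = -0.1908, so T = m(v²/r + g cos φ) = 1.80 × ((2.04)²/1.28 + 9.8 × -0.1908) = 1.80 × (3.251 + (-1.870)) = 1.80 × 1.381 = 2.486 N.

2.49 N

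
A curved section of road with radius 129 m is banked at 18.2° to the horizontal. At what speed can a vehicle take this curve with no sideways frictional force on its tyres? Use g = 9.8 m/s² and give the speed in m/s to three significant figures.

20.4 m/s

On a frictionless banked curve, N sinθ = mv²/r and N cosθ = mg, so tanθ = v²/(rg).
v = √(r g tanθ) = √(129 × 9.8 × tan 18.2°) = √(129 × 9.8 × 0.3288) = √415.6 = 20.39 m/s.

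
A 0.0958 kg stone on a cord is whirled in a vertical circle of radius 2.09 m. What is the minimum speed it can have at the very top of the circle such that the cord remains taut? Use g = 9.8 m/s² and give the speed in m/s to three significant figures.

At the highest point the centre is directly below, so both the weight and T act inward: T + mg = mv²/r.
At minimum speed T → 0, so mg = mv_min²/r ⇒ v_min = √(g r) = √(9.8 × 2.09) = 4.526 m/s.

4.53 m/s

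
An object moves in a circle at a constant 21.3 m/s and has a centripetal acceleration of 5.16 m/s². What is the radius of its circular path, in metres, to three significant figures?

a_c = v²/r ⇒ r = v²/a_c = (21.3)²/5.16 = 453.7/5.16 = 87.92 m.

87.9 m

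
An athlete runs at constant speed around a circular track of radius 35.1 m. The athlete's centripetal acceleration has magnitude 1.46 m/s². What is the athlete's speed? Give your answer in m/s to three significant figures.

a_c = v²/r ⇒ v = √(a_c · r) = √(1.46 × 35.1) = √51.25 = 7.159 m/s.

7.16 m/s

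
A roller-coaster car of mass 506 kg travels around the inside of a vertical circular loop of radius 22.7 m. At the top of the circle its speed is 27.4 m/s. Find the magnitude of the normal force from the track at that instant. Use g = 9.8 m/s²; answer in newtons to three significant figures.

11800 N

At the top, both N and the weight mg point inward (toward the centre), so N + mg = mv²/r.
N = m(v²/r − g) = 506 × ((27.4)²/22.7 − 9.8) = 506 × (33.07 − 9.8) = 506 × 23.27 = 11780 N.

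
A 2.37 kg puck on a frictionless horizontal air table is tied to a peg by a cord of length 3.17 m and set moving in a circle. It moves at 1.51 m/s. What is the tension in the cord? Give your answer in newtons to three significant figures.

1.70 N

The tension is the only horizontal force, so it supplies the full centripetal force: T = m v²/r = 2.37 × (1.510)²/3.17 = 2.37 × 2.280/3.17 = 1.705 N.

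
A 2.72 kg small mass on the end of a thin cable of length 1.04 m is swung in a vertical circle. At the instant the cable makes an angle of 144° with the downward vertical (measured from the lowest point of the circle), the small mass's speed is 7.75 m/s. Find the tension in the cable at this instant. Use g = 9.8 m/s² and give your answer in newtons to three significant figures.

Take the radial direction toward the centre of the circle as positive. The component of the weight along the string toward the centre is −mg cos φ (φ measured from the bottom), so Newton's second law along the string gives T − mg cos φ = m v²/r.
cos 144° = -0.8090, so T = m(v²/r + g cos φ) = 2.72 × ((7.75)²/1.04 + 9.8 × -0.8090) = 2.72 × (57.75 + (-7.928)) = 2.72 × 49.82 = 135.5 N.

136 N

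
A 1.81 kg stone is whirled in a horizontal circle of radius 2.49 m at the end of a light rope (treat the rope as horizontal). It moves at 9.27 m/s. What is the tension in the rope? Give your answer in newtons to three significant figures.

The tension is the only horizontal force, so it supplies the full centripetal force: T = m v²/r = 1.81 × (9.270)²/2.49 = 1.81 × 85.93/2.49 = 62.47 N.

62.5 N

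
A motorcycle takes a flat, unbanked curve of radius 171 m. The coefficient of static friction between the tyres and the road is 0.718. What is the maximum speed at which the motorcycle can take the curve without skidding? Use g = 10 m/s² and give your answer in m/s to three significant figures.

35.0 m/s

On a flat curve, static friction is the only horizontal force, so it must supply the full centripetal force: μ_s m g = m v²/r.
Mass cancels: v_max = √(μ_s g r) = √(0.718 × 10.0 × 171) = √1228 = 35.04 m/s.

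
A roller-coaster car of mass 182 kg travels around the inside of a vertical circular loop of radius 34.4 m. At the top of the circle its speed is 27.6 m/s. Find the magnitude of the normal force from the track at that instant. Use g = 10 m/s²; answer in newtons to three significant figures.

At the top, both N and the weight mg point inward (toward the centre), so N + mg = mv²/r.
N = m(v²/r − g) = 182 × ((27.6)²/34.4 − 10.0) = 182 × (22.14 − 10.0) = 182 × 12.14 = 2210 N.

2210 N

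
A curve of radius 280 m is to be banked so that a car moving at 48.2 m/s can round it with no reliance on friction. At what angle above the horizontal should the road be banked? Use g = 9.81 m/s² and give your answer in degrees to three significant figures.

40.2°

For a frictionless banked turn: horizontally N sinθ = mv²/r and vertically N cosθ = mg.
Dividing: tanθ = v²/(r g) = (48.2)²/(280 × 9.81) = 2323/2747 = 0.8458.
θ = arctan(0.8458) = 40.22°.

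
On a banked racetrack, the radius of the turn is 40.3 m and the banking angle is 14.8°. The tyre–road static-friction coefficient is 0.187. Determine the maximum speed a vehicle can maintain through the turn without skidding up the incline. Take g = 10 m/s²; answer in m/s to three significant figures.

At the maximum speed, friction acts down the slope at its limiting value f = μN. Radially (horizontal, toward centre): N sinθ + μN cosθ = mv²/r. Vertically: N cosθ − μN sinθ = mg.
Dividing: v² = r g (sinθ + μcosθ)/(cosθ − μsinθ).
sinθ + μcosθ = 0.2554 + 0.187×0.9668 = 0.4362; cosθ − μsinθ = 0.9668 − 0.187×0.2554 = 0.9191.
v² = 40.3 × 10.0 × 0.4362/0.9191 = 191.3 m²/s², so v = 13.83 m/s.

13.8 m/s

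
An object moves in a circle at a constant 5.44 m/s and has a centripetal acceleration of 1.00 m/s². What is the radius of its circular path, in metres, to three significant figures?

29.6 m

a_c = v²/r ⇒ r = v²/a_c = (5.44)²/1.00 = 29.59/1.00 = 29.59 m.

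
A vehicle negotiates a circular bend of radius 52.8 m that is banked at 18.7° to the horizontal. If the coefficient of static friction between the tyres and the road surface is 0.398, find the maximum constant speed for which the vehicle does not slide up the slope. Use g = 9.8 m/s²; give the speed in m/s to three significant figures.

At the maximum speed, friction acts down the slope at its limiting value f = μN. Radially (horizontal, toward centre): N sinθ + μN cosθ = mv²/r. Vertically: N cosθ − μN sinθ = mg.
Dividing: v² = r g (sinθ + μcosθ)/(cosθ − μsinθ).
sinθ + μcosθ = 0.3206 + 0.398×0.9472 = 0.6976; cosθ − μsinθ = 0.9472 − 0.398×0.3206 = 0.8196.
v² = 52.8 × 9.8 × 0.6976/0.8196 = 440.4 m²/s², so v = 20.99 m/s.

21.0 m/s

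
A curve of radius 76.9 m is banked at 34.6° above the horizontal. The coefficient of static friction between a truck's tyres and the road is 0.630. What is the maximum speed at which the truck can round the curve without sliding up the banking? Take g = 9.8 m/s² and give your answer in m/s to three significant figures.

41.9 m/s

At the maximum speed, friction acts down the slope at its limiting value f = μN. Radially (horizontal, toward centre): N sinθ + μN cosθ = mv²/r. Vertically: N cosθ − μN sinθ = mg.
Dividing: v² = r g (sinθ + μcosθ)/(cosθ − μsinθ).
sinθ + μcosθ = 0.5678 + 0.630×0.8231 = 1.086; cosθ − μsinθ = 0.8231 − 0.630×0.5678 = 0.4654.
v² = 76.9 × 9.8 × 1.086/0.4654 = 1759 m²/s², so v = 41.94 m/s.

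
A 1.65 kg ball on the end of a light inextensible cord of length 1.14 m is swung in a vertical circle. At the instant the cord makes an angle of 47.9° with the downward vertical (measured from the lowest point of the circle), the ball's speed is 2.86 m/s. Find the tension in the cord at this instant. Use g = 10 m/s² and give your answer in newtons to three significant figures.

Take the radial direction toward the centre of the circle as positive. The component of the weight along the string toward the centre is −mg cos φ (φ measured from the bottom), so Newton's second law along the string gives T − mg cos φ = m v²/r.
cos 47.9° = 0.6704, so T = m(v²/r + g cos φ) = 1.65 × ((2.86)²/1.14 + 10.0 × 0.6704) = 1.65 × (7.175 + (6.704)) = 1.65 × 13.88 = 22.90 N.

22.9 N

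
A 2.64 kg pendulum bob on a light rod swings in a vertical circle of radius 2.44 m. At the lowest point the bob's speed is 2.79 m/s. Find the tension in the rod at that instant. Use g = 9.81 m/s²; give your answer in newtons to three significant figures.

34.3 N

At the lowest point, T points up (toward the centre) and the weight mg points down (away from the centre), so the net inward force is T − mg = mv²/r.
T = m(v²/r + g) = 2.64 × ((2.79)²/2.44 + 9.81) = 2.64 × (3.190 + 9.81) = 2.64 × 13.00 = 34.32 N.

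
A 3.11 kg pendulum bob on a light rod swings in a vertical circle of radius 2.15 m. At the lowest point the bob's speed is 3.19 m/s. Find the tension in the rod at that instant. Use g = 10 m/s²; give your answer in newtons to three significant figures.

45.8 N

At the lowest point, T points up (toward the centre) and the weight mg points down (away from the centre), so the net inward force is T − mg = mv²/r.
T = m(v²/r + g) = 3.11 × ((3.19)²/2.15 + 10.0) = 3.11 × (4.733 + 10.0) = 3.11 × 14.73 = 45.82 N.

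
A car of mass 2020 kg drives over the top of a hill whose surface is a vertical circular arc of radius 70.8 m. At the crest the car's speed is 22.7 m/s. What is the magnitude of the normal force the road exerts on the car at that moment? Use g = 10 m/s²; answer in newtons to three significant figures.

5500 N

At the crest the centripetal acceleration points downward (toward the centre of the arc), so mg − N = mv²/r.
N = m(g − v²/r) = 2020 × (10.0 − (22.7)²/70.8) = 2020 × (10.0 − 7.278) = 2020 × 2.722 = 5498 N.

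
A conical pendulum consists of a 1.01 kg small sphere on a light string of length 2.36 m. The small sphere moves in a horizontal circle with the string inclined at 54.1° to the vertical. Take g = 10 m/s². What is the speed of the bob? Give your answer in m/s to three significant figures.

The radius of the circle is r = L sinθ = 2.36 × sin 54.1° = 1.912 m.
Horizontally T sinθ = mv²/r and vertically T cosθ = mg, so tanθ = v²/(rg).
v = √(r g tanθ) = √(1.912 × 10.0 × 1.381) = √26.41 = 5.139 m/s.

5.14 m/s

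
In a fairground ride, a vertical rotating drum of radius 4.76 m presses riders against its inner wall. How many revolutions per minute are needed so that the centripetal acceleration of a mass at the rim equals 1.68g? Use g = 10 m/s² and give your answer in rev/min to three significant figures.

Require ω²r = 1.68g, so ω = √(1.68 × 10.0/4.76) = 1.879 rad/s.
In rev/min: ω × 60/(2π) = 1.879 × 60/(2π) = 17.94 rev/min.

17.9 rev/min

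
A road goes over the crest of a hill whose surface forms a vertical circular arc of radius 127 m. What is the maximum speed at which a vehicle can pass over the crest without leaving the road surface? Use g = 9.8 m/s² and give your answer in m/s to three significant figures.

At the crest the centre of the circle is below the vehicle, so the net downward (centripetal) force is mg − N = mv²/r.
The vehicle leaves the road when N → 0, giving v_max = √(g r) = √(9.8 × 127) = 35.28 m/s.

35.3 m/s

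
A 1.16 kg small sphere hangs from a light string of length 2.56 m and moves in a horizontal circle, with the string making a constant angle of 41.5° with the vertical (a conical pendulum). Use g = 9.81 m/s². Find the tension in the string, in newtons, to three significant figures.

15.2 N

Vertically the bob has no acceleration, so T cosθ = mg.
T = mg/cosθ = 1.16 × 9.81 / cos 41.5° = 11.38/0.7490 = 15.19 N.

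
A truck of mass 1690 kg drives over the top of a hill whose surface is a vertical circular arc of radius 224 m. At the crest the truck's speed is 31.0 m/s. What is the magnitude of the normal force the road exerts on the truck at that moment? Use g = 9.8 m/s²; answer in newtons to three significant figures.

At the crest the centripetal acceleration points downward (toward the centre of the arc), so mg − N = mv²/r.
N = m(g − v²/r) = 1690 × (9.8 − (31.0)²/224) = 1690 × (9.8 − 4.290) = 1690 × 5.510 = 9312 N.

9310 N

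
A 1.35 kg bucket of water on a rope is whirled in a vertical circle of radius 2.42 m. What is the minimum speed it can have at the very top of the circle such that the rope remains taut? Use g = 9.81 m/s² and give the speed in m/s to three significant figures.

At the top, both weight mg and T point toward the centre: T + mg = mv²/r.
At minimum speed T → 0, so mg = mv_min²/r ⇒ v_min = √(g r) = √(9.81 × 2.42) = 4.872 m/s.

4.87 m/s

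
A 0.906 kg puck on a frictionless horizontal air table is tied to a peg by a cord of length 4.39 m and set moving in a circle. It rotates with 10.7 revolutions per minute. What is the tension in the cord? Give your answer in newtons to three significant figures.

ω = 10.7 rev/min × 2π/60 = 1.121 rad/s, so v = ωr = 1.121 × 4.39 = 4.919 m/s.
The tension is the only horizontal force, so it supplies the full centripetal force: T = m v²/r = 0.906 × (4.919)²/4.39 = 0.906 × 24.20/4.39 = 4.994 N.

4.99 N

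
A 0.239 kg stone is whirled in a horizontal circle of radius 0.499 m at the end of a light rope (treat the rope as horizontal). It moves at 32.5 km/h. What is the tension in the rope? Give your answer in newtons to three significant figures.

v = 32.5 km/h = 32.5/3.6 = 9.028 m/s.
The tension is the only horizontal force, so it supplies the full centripetal force: T = m v²/r = 0.239 × (9.028)²/0.499 = 0.239 × 81.50/0.499 = 39.04 N.

39.0 N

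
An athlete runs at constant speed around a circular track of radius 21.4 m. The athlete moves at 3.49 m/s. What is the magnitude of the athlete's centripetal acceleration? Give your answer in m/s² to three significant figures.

a_c = v²/r = (3.490)²/21.4 = 12.18/21.4 = 0.5692 m/s².

0.569 m/s²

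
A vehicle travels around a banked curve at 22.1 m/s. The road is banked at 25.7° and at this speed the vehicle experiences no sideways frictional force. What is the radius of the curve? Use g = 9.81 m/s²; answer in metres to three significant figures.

Frictionless banking: tanθ = v²/(rg), so r = v²/(g tanθ).
r = (22.1)²/(9.81 × tan 25.7°) = 488.4/(9.81 × 0.4813) = 488.4/4.721 = 103.4 m.

103 m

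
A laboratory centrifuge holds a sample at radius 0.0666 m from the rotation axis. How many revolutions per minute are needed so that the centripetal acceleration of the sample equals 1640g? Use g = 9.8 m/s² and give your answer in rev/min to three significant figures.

Require ω²r = 1640g, so ω = √(1640 × 9.8/0.0666) = 491.2 rad/s.
In rev/min: ω × 60/(2π) = 491.2 × 60/(2π) = 4691 rev/min.

4690 rev/min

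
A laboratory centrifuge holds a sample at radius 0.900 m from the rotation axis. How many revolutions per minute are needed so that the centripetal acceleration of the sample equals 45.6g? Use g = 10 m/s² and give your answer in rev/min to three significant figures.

Require ω²r = 45.6g, so ω = √(45.6 × 10.0/0.900) = 22.51 rad/s.
In rev/min: ω × 60/(2π) = 22.51 × 60/(2π) = 214.9 rev/min.

215 rev/min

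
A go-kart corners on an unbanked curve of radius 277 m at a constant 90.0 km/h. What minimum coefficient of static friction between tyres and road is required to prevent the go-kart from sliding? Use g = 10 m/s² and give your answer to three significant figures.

v = 90.0/3.6 = 25.00 m/s.
Friction provides the centripetal force: μ_s m g = m v²/r, so μ_s = v²/(g r) = (25.00)²/(10.0 × 277) = 625.0/2770 = 0.2256.

0.226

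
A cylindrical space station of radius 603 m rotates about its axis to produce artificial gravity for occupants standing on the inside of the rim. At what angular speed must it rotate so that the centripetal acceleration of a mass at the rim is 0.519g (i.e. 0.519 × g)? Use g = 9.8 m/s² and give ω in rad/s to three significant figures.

0.0918 rad/s

Centripetal acceleration a_c = ω²r. Setting ω²r = 0.519g:
ω = √(0.519g / r) = √(0.519 × 9.8 / 603) = √0.008435 = 0.09184 rad/s.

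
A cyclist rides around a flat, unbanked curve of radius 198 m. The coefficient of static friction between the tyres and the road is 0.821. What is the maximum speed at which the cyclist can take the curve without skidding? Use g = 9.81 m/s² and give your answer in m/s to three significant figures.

Friction provides the centripetal force on a flat curve. At maximum speed it is at its limiting value: μ_s m g = m v²/r.
Mass cancels: v_max = √(μ_s g r) = √(0.821 × 9.81 × 198) = √1595 = 39.93 m/s.

39.9 m/s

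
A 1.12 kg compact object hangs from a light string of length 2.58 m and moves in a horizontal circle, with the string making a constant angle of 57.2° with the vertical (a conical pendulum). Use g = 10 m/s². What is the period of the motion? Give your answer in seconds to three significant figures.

2.35 s

r = L sinθ = 2.169 m. From T sinθ = mω²r and T cosθ = mg: tanθ = ω²r/g, so ω² = g tanθ / r = g/(L cosθ).
ω = √(g/(L cosθ)) = √(10.0/(2.58 × 0.5417)) = √7.155 = 2.675 rad/s.
Period = 2π/ω = 2.349 s.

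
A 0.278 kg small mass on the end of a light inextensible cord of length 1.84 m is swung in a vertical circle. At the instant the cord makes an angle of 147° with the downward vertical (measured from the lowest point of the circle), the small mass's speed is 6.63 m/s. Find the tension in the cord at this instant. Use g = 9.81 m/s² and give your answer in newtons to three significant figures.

4.35 N

Take the radial direction toward the centre of the circle as positive. The component of the weight along the string toward the centre is −mg cos φ (φ measured from the bottom), so Newton's second law along the string gives T − mg cos φ = m v²/r.
cos 147° = -0.8387, so T = m(v²/r + g cos φ) = 0.278 × ((6.63)²/1.84 + 9.81 × -0.8387) = 0.278 × (23.89 + (-8.227)) = 0.278 × 15.66 = 4.354 N.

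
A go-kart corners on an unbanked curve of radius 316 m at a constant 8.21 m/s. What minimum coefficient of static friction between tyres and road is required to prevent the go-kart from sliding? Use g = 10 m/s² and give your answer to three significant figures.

0.0213

Friction provides the centripetal force: μ_s m g = m v²/r, so μ_s = v²/(g r) = (8.210)²/(10.0 × 316) = 67.40/3160 = 0.02133.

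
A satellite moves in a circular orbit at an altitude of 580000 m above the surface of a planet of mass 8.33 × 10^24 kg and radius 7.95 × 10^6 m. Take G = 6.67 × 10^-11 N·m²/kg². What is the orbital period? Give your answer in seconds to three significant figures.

r = R + h = 7.95 × 10^6 + 580000 = 8.530 × 10^6 m. Gravity provides the centripetal force: G M m / r² = m v² / r ⇒ v = √(GM/r) = 8071 m/s.
T = 2πr/v = 2π × 8.530 × 10^6 / 8071 = 6641 s.

6640 s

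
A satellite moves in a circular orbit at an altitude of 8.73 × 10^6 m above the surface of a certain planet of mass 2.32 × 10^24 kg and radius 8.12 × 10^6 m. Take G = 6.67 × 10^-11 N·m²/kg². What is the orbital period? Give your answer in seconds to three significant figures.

34900 s

r = R + h = 8.12 × 10^6 + 8.73 × 10^6 = 1.685 × 10^7 m. Gravity provides the centripetal force: G M m / r² = m v² / r ⇒ v = √(GM/r) = 3030 m/s.
T = 2πr/v = 2π × 1.685 × 10^7 / 3030 = 34940 s.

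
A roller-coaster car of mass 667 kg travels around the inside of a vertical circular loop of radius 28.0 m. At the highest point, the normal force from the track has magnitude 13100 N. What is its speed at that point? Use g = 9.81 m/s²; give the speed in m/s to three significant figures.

28.7 m/s

At the top, N + mg = mv²/r, so v = √(r(N/m + g)) = √(28.0 × (13100/667 + 9.81)) = √(28.0 × 29.45) = √824.6 = 28.72 m/s.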